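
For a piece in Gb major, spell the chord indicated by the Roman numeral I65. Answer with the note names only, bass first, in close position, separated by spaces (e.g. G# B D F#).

Bb Db F Gb

In Gb major, the tonic is Gb, and the diatonic chord built there is a major seventh chord.
Stacking thirds from Gb gives Gb-Bb-Db-F.
The figured bass 65 indicates first inversion, placing the third (Bb) in the bass: Bb-Db-F-Gb.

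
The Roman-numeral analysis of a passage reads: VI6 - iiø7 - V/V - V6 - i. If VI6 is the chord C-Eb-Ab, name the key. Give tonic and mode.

VI6 is given as C-Eb-Ab — a major triad with root Ab.
If Ab is scale degree 6 and the mode makes that degree carry a major triad, the tonic is C and the mode is minor.

C minor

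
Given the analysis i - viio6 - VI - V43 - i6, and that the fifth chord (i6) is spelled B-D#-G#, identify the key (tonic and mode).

G# minor

i6 is given as B-D#-G# — a minor triad with root G#.
If G# is scale degree 1 and the mode makes that degree carry a minor triad, the tonic is G# and the mode is minor.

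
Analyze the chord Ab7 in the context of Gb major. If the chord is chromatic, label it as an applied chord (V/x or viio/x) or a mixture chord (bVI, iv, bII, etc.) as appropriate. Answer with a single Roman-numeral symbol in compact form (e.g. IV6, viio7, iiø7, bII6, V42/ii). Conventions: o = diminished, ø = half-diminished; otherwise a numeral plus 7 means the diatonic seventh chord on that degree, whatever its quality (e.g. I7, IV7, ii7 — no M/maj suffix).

Stacked in thirds the chord is Ab-C-Eb-Gb: a dominant seventh chord on Ab.
Ab is not a diatonic chord root with this quality in Gb major, but it lies a perfect fifth above Db (V), so the chord functions as an applied dominant of V.

V7/V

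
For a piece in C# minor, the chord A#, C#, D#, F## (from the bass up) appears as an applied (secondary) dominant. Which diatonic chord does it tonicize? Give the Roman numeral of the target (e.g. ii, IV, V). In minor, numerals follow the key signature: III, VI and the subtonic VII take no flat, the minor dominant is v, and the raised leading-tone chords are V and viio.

V

The chord is a dominant seventh chord on D#.
A dominant resolves down a perfect fifth: D# → G#. In C# minor, G# is scale degree 5, i.e. V.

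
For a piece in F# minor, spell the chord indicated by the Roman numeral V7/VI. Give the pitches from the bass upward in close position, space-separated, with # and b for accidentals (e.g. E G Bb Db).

V7/VI is a secondary dominant — the dominant seventh of VI. VI in F# minor is D, so the applied chord's root is A, a perfect fifth above.
Building a dominant seventh chord on A gives A-C#-E-G.

A C# E G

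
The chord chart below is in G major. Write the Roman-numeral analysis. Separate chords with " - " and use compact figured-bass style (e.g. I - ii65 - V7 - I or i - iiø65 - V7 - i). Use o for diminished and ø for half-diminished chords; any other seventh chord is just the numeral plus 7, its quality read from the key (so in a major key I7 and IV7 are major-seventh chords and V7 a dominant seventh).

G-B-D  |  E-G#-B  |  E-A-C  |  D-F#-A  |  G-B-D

I - V/ii - ii64 - V - I

G-B-D: major triad on G = scale degree 1 → I.
E-G#-B: a major triad on E, the applied dominant of ii → V/ii.
E-A-C has root A, degree 2 in G major, so ii64.
D-F#-A has root D, degree 5 in G major, so V.
G-B-D: major triad on G = scale degree 1 → I.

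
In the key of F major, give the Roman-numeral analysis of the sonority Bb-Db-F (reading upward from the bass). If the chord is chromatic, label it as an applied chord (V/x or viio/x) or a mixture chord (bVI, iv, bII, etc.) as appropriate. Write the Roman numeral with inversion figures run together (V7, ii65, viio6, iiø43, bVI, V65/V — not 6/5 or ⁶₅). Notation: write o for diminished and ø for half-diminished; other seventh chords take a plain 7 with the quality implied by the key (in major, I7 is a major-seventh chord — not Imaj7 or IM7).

iv

Stacked in thirds the chord is Bb-Db-F: a minor triad on Bb.
Bb is the fourth degree of F major. This is the minor subdominant, borrowed from the parallel minor.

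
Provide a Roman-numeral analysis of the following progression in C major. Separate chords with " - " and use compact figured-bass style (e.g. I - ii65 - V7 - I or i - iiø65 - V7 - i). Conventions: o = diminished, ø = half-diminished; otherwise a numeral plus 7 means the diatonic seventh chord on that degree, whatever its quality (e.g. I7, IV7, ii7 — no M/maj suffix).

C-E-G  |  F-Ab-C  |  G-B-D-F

I - iv - V7

C-E-G has root C, degree 1 in C major, so I.
F-Ab-C: minor triad on F — chromatic; iv (borrowed from the parallel minor).
G-B-D-F has root G, degree 5 in C major, so V7.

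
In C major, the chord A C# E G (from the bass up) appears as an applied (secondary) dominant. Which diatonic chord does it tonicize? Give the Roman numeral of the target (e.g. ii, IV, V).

ii

The chord is a dominant seventh chord on A.
A dominant resolves down a perfect fifth: A → D. In C major, D is scale degree 2, i.e. ii.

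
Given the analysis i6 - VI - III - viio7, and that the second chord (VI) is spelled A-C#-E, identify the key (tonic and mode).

VI is given as A-C#-E — a major triad with root A.
VI on A implies A is the submediant; that puts the tonic at C#, and the uppercase numeral fits minor mode.

C# minor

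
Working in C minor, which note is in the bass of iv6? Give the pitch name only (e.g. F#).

Ab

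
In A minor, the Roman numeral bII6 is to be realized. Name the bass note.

D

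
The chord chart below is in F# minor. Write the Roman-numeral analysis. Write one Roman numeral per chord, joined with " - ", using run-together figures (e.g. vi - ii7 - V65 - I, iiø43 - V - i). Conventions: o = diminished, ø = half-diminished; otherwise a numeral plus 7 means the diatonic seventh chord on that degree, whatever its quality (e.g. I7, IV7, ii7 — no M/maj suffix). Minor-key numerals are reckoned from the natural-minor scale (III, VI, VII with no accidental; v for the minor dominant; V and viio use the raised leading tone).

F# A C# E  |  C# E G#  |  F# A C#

F#-A-C#-E: minor seventh chord on F# = scale degree 1 → i7.
C#-E-G#: root C# is the dominant; minor triad there is v.
F#-A-C# has root F#, degree 1 in F# minor, so i.

i7 - v - i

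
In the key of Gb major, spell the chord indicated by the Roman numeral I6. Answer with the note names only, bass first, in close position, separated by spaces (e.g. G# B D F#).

Bb Db Gb

The numeral's case and figure indicate a major triad. In Gb major its root, scale degree 1, is Gb.
That chord is spelled Gb-Bb-Db.
The figured bass 6 indicates first inversion, placing the third (Bb) in the bass: Bb-Db-Gb.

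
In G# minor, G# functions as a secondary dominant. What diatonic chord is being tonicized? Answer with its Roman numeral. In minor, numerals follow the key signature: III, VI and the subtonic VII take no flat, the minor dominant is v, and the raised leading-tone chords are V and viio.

The chord is a major triad on G#.
A dominant resolves down a perfect fifth: G# → C#. In G# minor, C# is scale degree 4, i.e. iv.

iv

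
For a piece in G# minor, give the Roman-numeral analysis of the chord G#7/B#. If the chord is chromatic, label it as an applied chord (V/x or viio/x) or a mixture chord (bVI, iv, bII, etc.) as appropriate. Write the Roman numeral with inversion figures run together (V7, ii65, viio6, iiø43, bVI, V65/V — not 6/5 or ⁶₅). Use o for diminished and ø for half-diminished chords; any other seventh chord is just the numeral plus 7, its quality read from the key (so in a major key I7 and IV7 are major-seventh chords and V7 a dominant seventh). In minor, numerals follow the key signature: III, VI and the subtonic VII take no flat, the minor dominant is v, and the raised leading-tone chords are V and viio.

V65/iv

Stacked in thirds the chord is G#-B#-D#-F#: a dominant seventh chord on G#.
G# is not a diatonic chord root with this quality in G# minor, but it lies a perfect fifth above C# (iv), so the chord functions as an applied dominant of iv.
With B# in the bass the chord is in first inversion, so the figured bass is 65.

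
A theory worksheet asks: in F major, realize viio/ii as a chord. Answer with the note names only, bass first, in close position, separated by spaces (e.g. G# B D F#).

F# A C

viio/ii is a secondary leading-tone chord. The target ii is G in F major; the applied chord is rooted a semitone below, on F#.
Building a diminished triad on F# gives F#-A-C.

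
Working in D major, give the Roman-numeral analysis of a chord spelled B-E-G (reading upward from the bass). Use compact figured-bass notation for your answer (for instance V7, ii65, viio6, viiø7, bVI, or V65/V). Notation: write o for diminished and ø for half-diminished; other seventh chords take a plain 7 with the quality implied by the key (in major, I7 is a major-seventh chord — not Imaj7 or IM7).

ii64

The pitches E-G-B form a minor triad rooted on E.
E is scale degree 2 in D major, and a minor triad on that degree is written ii.
With B in the bass the chord is in second inversion, so the figured bass is 64.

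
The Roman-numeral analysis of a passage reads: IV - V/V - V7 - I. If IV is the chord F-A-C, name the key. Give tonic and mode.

C major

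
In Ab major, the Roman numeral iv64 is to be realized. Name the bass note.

iv in Ab major has root Db; the chord is Db-Fb-Ab.
The figure 64 means second inversion — the fifth is in the bass.

Ab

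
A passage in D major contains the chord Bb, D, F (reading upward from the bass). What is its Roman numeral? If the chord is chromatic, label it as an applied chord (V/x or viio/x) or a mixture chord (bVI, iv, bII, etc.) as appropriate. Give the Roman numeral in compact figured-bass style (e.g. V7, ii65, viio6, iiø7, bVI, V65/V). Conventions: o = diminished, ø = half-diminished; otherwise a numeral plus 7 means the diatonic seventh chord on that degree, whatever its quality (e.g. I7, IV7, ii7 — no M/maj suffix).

Stacked in thirds the chord is Bb-D-F: a major triad on Bb.
Bb is the lowered sixth degree of D major (diatonic 6 would be B). This is a major triad on the lowered sixth degree, borrowed from the parallel minor.

bVI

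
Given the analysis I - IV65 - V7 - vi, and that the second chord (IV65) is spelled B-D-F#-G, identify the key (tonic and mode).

D major

The anchor chord is a major seventh chord on G, labeled IV65.
Counting down 3 scale steps from G places the tonic on D; a major seventh chord on degree 4 is diatonic only in major.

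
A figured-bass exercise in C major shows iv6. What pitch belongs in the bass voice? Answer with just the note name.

Ab

iv in C major has root F; the chord is F-Ab-C.
The figure 6 means first inversion — the third is in the bass.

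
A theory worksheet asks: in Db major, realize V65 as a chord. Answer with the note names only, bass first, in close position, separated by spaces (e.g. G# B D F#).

C Eb Gb Ab

The numeral's case and figure indicate a dominant seventh chord. In Db major its root, scale degree 5, is Ab.
Stacking thirds from Ab gives Ab-C-Eb-Gb.
The figured bass 65 indicates first inversion, placing the third (C) in the bass: C-Eb-Gb-Ab.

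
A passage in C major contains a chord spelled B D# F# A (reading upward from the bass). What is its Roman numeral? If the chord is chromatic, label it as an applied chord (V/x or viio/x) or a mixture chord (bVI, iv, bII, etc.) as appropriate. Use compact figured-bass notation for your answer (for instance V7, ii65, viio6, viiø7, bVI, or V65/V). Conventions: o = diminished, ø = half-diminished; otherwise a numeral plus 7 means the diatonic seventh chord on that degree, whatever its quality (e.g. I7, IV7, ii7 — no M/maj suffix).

Stacked in thirds the chord is B-D#-F#-A: a dominant seventh chord on B.
B is not a diatonic chord root with this quality in C major, but it lies a perfect fifth above E (iii), so the chord functions as an applied dominant of iii.

V7/iii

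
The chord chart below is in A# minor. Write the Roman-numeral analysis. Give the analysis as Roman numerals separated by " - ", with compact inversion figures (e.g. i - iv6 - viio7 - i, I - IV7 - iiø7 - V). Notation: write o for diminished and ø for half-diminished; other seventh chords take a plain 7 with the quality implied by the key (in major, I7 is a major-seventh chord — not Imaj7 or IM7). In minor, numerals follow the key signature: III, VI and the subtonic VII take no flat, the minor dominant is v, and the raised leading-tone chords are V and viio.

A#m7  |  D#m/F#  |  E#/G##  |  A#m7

i7 - iv6 - V6 - i7

A#m7: root A# is the tonic; minor seventh chord there is i7.
D#m/F# has root D#, degree 4 in A# minor, so iv6.
E#/G##: major triad on E# = scale degree 5 → V6.
A#m7: minor seventh chord on A# = scale degree 1 → i7.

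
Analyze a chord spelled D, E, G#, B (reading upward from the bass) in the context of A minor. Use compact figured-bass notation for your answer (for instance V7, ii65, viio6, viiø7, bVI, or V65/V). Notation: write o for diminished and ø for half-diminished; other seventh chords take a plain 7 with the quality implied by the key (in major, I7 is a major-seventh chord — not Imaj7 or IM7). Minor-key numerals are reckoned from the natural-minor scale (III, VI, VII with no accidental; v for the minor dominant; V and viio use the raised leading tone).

V42

The pitches E-G#-B-D form a dominant seventh chord rooted on E.
E is scale degree 5 in A minor, and a dominant seventh chord on that degree is written V7.
With D in the bass the chord is in third inversion, so the figured bass is 42.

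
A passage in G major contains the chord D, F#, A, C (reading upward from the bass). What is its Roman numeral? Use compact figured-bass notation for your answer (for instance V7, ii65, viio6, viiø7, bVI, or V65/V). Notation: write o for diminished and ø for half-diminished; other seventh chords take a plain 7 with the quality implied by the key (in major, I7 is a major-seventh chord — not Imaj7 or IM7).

V7

Stacked in thirds the chord is D-F#-A-C: a dominant seventh chord on D.
D is scale degree 5 in G major, and a dominant seventh chord on that degree is written V7.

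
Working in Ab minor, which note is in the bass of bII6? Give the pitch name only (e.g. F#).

bII in Ab minor has root Bbb; the chord is Bbb-Db-Fb.
The figure 6 means first inversion — the third is in the bass.

Db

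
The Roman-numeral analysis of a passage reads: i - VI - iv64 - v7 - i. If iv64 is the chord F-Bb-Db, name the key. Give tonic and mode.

iv64 is given as F-Bb-Db — a minor triad with root Bb.
iv64 on Bb implies Bb is the subdominant; that puts the tonic at F, and the lowercase numeral fits minor mode.

F minor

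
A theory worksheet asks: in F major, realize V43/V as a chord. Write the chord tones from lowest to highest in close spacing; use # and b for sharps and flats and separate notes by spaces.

D F G B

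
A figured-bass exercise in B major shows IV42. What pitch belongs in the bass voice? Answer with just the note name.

IV in B major has root E; the chord is E-G#-B-D#.
The figure 42 means third inversion — the seventh is in the bass.

D#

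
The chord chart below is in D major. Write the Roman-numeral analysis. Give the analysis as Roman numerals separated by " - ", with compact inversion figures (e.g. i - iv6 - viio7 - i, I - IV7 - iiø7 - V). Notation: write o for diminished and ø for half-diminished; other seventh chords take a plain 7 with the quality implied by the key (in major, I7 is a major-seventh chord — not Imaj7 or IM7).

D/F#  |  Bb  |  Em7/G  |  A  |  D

D/F#: major triad on D = scale degree 1 → I6.
Bb: Bb with this quality isn't in the key; it's bVI, borrowed from the parallel minor.
Em7/G has root E, degree 2 in D major, so ii65.
A: major triad on A = scale degree 5 → V.
D has root D, degree 1 in D major, so I.

I6 - bVI - ii65 - V - I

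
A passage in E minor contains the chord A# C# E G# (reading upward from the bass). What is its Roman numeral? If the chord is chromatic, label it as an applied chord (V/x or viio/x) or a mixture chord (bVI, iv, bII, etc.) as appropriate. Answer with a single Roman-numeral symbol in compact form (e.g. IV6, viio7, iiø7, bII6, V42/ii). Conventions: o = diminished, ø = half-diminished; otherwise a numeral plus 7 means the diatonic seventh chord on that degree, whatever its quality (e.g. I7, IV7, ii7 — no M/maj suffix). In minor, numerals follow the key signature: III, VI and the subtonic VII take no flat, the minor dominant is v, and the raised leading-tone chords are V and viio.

viiø7/V

The pitches A#-C#-E-G# form a half-diminished seventh chord rooted on A#.
A# sits a half step below B (V in E minor); a diminished chord there is the applied leading-tone chord of V.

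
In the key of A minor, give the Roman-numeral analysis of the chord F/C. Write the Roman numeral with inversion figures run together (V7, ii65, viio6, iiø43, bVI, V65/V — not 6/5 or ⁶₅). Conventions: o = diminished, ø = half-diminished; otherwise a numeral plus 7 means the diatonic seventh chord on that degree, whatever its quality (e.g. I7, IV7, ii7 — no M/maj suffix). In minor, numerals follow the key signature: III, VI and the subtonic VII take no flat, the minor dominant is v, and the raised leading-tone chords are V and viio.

VI64

The pitches F-A-C form a major triad rooted on F.
In A minor, F is the submediant; the diatonic major triad there is VI.
With C in the bass the chord is in second inversion, so the figured bass is 64.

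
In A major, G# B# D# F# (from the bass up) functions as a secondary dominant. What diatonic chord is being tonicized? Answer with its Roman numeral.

The chord is a dominant seventh chord on G#.
A dominant resolves down a perfect fifth: G# → C#. In A major, C# is scale degree 3, i.e. iii.

iii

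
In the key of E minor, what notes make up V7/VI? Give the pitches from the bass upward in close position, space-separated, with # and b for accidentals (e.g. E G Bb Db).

G B D F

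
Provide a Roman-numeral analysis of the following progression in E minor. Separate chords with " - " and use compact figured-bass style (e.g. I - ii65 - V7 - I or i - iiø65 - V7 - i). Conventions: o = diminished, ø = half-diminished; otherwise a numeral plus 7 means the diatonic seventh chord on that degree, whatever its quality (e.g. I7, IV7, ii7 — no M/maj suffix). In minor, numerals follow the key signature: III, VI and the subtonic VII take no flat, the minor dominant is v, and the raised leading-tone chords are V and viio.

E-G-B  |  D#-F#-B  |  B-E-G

E-G-B: root E is the tonic; minor triad there is i.
D#-F#-B: root B is the dominant; major triad there is V6.
B-E-G: root E is the tonic; minor triad there is i64.

i - V6 - i64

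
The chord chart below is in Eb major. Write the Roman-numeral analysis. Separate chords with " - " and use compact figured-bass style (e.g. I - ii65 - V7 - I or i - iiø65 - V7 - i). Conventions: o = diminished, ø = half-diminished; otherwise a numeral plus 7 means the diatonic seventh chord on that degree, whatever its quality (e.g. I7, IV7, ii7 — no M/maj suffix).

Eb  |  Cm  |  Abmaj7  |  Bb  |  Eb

Eb: root Eb is the tonic; major triad there is I.
Cm: root C is the submediant; minor triad there is vi.
Abmaj7: root Ab is the subdominant; major seventh chord there is IV7.
Bb has root Bb, degree 5 in Eb major, so V.
Eb: root Eb is the tonic; major triad there is I.

I - vi - IV7 - V - I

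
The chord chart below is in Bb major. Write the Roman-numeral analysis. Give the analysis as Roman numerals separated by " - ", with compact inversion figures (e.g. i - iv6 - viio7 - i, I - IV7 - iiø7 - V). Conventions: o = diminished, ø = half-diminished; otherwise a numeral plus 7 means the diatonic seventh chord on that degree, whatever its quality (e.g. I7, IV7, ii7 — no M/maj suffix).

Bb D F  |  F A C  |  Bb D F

Bb-D-F has root Bb, degree 1 in Bb major, so I.
F-A-C: major triad on F = scale degree 5 → V.
Bb-D-F: root Bb is the tonic; major triad there is I.

I - V - I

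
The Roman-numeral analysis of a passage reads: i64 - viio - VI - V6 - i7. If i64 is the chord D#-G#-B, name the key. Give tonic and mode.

i64 is given as D#-G#-B — a minor triad with root G#.
If G# is scale degree 1 and the mode makes that degree carry a minor triad, the tonic is G# and the mode is minor.

G# minor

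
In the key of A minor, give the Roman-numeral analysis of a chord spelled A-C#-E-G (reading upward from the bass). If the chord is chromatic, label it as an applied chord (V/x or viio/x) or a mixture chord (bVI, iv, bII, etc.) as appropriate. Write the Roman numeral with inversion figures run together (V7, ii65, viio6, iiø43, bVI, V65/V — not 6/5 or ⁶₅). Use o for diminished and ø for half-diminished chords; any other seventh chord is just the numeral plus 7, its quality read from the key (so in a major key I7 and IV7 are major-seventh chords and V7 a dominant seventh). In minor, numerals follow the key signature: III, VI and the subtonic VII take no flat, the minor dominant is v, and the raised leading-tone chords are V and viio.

Stacked in thirds the chord is A-C#-E-G: a dominant seventh chord on A.
A is not a diatonic chord root with this quality in A minor, but it lies a perfect fifth above D (iv), so the chord functions as an applied dominant of iv.

V7/iv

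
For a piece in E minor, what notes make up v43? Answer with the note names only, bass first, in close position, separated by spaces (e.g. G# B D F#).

In E minor, scale degree 5 is B, and the diatonic chord built there is a minor seventh chord.
Stacking thirds from B gives B-D-F#-A.
The figured bass 43 indicates second inversion, placing the fifth (F#) in the bass: F#-A-B-D.

F# A B D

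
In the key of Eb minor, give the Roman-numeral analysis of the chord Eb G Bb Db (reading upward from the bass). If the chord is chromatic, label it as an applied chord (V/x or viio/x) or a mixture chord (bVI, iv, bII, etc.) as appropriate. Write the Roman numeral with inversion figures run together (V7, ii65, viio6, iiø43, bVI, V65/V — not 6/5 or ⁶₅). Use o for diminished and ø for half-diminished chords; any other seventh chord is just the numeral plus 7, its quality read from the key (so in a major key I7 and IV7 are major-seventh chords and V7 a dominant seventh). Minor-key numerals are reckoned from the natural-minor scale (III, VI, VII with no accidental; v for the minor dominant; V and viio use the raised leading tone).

Stacked in thirds the chord is Eb-G-Bb-Db: a dominant seventh chord on Eb.
Eb is not a diatonic chord root with this quality in Eb minor, but it lies a perfect fifth above Ab (iv), so the chord functions as an applied dominant of iv.

V7/iv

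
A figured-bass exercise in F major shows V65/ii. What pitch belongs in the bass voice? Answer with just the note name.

F#

The applied chord V65/ii is rooted on D: D-F#-A-C.
The figure 65 means first inversion — the third is in the bass.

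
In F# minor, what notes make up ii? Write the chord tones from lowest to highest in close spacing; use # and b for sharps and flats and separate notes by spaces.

G# B D#

ii is the minor supertonic, borrowed from the parallel major (the Dorian ii). In F# minor that root is G#.
So the chord is G#-B-D#.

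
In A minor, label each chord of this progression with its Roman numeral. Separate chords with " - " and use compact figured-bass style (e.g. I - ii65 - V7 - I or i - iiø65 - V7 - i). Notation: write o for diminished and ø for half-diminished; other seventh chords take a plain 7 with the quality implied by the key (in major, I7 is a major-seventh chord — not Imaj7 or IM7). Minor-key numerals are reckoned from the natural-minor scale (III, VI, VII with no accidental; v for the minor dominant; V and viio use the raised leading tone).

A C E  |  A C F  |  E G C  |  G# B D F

A-C-E: minor triad on A = scale degree 1 → i.
A-C-F: root F is the submediant; major triad there is VI6.
E-G-C: major triad on C = scale degree 3 → III6.
G#-B-D-F: fully diminished seventh chord on G# = scale degree 7 → viio7.

i - VI6 - III6 - viio7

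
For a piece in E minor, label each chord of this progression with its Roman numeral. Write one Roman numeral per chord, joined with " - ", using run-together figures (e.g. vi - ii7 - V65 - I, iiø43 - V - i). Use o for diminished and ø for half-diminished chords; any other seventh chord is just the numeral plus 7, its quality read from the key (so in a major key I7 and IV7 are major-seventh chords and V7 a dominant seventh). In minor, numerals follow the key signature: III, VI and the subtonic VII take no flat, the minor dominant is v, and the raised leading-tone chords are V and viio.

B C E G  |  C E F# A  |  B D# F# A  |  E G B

VI42 - iiø43 - V7 - i

B-C-E-G: root C is the submediant; major seventh chord there is VI42.
C-E-F#-A: half-diminished seventh chord on F# = scale degree 2 → iiø43.
B-D#-F#-A has root B, degree 5 in E minor, so V7.
E-G-B has root E, degree 1 in E minor, so i.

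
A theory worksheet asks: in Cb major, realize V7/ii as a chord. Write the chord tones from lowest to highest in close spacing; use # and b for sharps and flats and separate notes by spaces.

Ab C Eb Gb

The slash means an applied dominant: we want the dominant of ii. In Cb major, ii is Db minor, and its dominant is built on Ab.
Building a dominant seventh chord on Ab gives Ab-C-Eb-Gb.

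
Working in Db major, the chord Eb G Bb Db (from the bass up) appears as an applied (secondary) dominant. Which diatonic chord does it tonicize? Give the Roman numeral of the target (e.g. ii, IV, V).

V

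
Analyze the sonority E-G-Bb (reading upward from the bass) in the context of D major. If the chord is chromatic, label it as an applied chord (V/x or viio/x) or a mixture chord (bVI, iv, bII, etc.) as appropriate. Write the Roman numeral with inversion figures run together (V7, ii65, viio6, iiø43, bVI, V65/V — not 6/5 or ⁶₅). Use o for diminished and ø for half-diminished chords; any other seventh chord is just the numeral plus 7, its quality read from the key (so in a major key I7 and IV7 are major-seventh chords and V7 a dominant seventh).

iio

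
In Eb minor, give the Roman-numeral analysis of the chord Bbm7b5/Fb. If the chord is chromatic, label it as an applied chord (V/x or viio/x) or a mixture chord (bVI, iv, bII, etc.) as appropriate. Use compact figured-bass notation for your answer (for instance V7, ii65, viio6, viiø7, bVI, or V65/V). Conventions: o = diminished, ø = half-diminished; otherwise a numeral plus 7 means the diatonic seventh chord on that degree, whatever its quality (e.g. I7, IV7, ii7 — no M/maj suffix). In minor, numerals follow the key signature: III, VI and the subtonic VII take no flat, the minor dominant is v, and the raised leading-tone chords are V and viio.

viiø43/VI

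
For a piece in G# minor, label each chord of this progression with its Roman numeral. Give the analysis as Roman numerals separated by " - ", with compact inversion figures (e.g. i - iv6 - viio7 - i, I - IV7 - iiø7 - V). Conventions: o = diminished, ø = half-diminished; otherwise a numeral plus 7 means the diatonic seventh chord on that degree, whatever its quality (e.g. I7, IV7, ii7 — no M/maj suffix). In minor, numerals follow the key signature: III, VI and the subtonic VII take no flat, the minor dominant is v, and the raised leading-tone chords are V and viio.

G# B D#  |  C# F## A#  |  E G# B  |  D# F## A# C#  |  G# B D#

G#-B-D#: minor triad on G# = scale degree 1 → i.
C#-F##-A#: root F## is the leading tone; diminished triad there is viio64.
E-G#-B: major triad on E = scale degree 6 → VI.
D#-F##-A#-C# has root D#, degree 5 in G# minor, so V7.
G#-B-D#: minor triad on G# = scale degree 1 → i.

i - viio64 - VI - V7 - i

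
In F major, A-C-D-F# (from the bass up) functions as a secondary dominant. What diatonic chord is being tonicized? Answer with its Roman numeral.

ii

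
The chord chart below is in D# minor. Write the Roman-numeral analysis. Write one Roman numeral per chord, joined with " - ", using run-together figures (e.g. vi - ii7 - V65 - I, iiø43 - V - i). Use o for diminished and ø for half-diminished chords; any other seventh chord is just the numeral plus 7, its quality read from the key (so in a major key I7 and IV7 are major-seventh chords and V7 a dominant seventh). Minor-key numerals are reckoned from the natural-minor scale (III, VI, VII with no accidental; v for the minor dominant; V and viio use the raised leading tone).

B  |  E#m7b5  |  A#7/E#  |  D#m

B has root B, degree 6 in D# minor, so VI.
E#m7b5: half-diminished seventh chord on E# = scale degree 2 → iiø7.
A#7/E#: root A# is the dominant; dominant seventh chord there is V43.
D#m has root D#, degree 1 in D# minor, so i.

VI - iiø7 - V43 - i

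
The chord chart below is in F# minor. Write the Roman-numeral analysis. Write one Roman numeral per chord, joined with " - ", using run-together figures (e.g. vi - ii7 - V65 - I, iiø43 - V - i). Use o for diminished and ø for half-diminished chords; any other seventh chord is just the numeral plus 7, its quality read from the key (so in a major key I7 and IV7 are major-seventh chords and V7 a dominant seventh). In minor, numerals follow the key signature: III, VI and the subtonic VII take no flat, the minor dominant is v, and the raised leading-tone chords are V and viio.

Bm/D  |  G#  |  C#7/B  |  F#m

Bm/D: minor triad on B = scale degree 4 → iv6.
G#: a major triad on G#, the applied dominant of V → V/V.
C#7/B: dominant seventh chord on C# = scale degree 5 → V42.
F#m: root F# is the tonic; minor triad there is i.

iv6 - V/V - V42 - i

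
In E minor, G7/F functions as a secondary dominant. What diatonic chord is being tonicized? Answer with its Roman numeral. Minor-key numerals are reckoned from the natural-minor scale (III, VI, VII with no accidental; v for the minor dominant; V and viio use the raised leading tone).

The chord is a dominant seventh chord on G.
A dominant resolves down a perfect fifth: G → C. In E minor, C is scale degree 6, i.e. VI.

VI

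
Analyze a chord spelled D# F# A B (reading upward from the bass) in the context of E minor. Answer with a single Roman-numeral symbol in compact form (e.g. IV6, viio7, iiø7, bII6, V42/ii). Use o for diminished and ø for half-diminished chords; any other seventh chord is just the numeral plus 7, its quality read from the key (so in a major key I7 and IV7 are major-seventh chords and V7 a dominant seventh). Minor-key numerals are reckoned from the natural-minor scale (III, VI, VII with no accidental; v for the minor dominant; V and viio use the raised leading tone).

V65

The pitches B-D#-F#-A form a dominant seventh chord rooted on B.
B is scale degree 5 in E minor, and a dominant seventh chord on that degree is written V7.
With D# in the bass the chord is in first inversion, so the figured bass is 65.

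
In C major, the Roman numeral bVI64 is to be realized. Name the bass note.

bVI in C major has root Ab; the chord is Ab-C-Eb.
The figure 64 means second inversion — the fifth is in the bass.

Eb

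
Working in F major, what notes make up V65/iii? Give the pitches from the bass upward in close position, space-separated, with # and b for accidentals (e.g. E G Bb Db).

The slash means an applied dominant: we want the dominant of iii. In F major, iii is A minor, and its dominant is built on E.
Building a dominant seventh chord on E gives E-G#-B-D.
The figured bass 65 indicates first inversion, placing the third (G#) in the bass: G#-B-D-E.

G# B D E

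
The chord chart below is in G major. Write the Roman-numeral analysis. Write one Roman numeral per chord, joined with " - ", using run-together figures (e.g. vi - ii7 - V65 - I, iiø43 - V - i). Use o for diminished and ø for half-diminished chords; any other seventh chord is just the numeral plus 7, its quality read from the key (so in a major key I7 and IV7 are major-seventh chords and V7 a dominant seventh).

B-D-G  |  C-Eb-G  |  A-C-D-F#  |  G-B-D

I6 - iv - V43 - I

B-D-G: major triad on G = scale degree 1 → I6.
C-Eb-G: minor triad on C — chromatic; iv (borrowed from the parallel minor).
A-C-D-F# has root D, degree 5 in G major, so V43.
G-B-D: major triad on G = scale degree 1 → I.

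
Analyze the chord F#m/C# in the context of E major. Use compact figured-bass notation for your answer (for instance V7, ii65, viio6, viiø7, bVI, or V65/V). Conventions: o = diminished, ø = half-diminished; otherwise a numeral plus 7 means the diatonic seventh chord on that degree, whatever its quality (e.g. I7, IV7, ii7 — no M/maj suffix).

Stacked in thirds the chord is F#-A-C#: a minor triad on F#.
F# is scale degree 2 in E major, and a minor triad on that degree is written ii.
With C# in the bass the chord is in second inversion, so the figured bass is 64.

ii64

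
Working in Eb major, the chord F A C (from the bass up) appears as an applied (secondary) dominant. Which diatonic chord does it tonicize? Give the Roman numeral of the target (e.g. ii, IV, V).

V

The chord is a major triad on F.
A dominant resolves down a perfect fifth: F → Bb. In Eb major, Bb is scale degree 5, i.e. V.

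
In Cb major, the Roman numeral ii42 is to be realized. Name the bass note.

Cb

ii in Cb major has root Db; the chord is Db-Fb-Ab-Cb.
The figure 42 means third inversion — the seventh is in the bass.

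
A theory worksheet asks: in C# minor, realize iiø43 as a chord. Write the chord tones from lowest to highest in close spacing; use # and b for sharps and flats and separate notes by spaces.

The numeral's case and figure indicate a half-diminished seventh chord. In C# minor its root, the supertonic, is D#.
Stacking thirds from D# gives D#-F#-A-C#.
The figured bass 43 indicates second inversion, placing the fifth (A) in the bass: A-C#-D#-F#.

A C# D# F#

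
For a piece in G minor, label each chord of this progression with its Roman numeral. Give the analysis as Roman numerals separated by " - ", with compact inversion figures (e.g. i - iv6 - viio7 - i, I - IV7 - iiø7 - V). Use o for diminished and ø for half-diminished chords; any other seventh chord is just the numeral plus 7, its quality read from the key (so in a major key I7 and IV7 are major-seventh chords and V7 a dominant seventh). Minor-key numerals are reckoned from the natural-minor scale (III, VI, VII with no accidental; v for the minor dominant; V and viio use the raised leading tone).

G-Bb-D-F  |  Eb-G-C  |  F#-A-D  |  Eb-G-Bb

i7 - iv6 - V6 - VI

G-Bb-D-F: root G is the tonic; minor seventh chord there is i7.
Eb-G-C: root C is the subdominant; minor triad there is iv6.
F#-A-D: major triad on D = scale degree 5 → V6.
Eb-G-Bb: major triad on Eb = scale degree 6 → VI.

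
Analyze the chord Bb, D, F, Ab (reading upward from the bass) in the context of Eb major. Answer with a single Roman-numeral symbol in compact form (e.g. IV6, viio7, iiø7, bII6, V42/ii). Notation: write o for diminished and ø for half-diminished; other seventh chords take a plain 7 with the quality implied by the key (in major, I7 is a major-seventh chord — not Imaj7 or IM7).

V7

Stacked in thirds the chord is Bb-D-F-Ab: a dominant seventh chord on Bb.
In Eb major, Bb is the dominant; the diatonic dominant seventh chord there is V7.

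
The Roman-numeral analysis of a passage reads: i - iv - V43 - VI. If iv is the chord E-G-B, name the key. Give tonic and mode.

The chord Em is a minor triad rooted on E; its label is iv.
If E is scale degree 4 and the mode makes that degree carry a minor triad, the tonic is B and the mode is minor.

B minor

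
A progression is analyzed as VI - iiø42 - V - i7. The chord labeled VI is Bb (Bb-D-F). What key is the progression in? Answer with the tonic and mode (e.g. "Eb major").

D minor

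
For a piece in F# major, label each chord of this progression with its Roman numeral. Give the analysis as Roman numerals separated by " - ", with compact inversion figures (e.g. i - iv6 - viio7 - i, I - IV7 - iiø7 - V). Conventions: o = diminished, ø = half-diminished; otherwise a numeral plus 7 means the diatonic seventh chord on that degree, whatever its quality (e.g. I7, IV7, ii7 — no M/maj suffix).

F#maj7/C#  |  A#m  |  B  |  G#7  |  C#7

F#maj7/C# has root F#, degree 1 in F# major, so I43.
A#m: minor triad on A# = scale degree 3 → iii.
B: major triad on B = scale degree 4 → IV.
G#7: chromatic; G# is V of V, so V7/V.
C#7: dominant seventh chord on C# = scale degree 5 → V7.

I43 - iii - IV - V7/V - V7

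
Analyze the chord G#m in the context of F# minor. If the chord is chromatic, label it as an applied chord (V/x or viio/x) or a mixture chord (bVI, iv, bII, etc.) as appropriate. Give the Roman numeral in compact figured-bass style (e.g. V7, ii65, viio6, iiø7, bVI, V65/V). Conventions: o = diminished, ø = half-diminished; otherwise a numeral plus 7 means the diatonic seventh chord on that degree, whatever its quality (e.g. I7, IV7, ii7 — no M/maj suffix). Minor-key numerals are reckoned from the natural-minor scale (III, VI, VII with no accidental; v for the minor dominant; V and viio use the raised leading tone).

ii

Stacked in thirds the chord is G#-B-D#: a minor triad on G#.
G# is the second degree of F# minor. This is the minor supertonic, borrowed from the parallel major (the Dorian ii).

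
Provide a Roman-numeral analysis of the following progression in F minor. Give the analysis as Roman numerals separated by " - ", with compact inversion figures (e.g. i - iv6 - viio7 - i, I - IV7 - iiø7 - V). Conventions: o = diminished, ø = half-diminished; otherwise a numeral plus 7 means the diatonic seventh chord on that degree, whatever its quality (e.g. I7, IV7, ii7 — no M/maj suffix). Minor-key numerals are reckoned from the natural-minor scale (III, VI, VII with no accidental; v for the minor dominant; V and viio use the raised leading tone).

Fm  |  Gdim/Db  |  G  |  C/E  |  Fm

i - iio64 - V/V - V6 - i

Fm: minor triad on F = scale degree 1 → i.
Gdim/Db: diminished triad on G = scale degree 2 → iio64.
G is the secondary dominant of V (major triad on G): V/V.
C/E has root C, degree 5 in F minor, so V6.
Fm: root F is the tonic; minor triad there is i.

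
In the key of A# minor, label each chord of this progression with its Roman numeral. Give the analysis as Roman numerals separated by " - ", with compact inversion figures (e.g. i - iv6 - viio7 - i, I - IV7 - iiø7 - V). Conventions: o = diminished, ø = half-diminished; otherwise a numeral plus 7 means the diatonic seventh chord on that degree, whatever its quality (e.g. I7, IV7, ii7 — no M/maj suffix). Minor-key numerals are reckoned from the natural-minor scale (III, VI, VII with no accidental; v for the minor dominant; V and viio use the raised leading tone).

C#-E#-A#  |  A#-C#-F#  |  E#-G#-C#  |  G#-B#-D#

C#-E#-A# has root A#, degree 1 in A# minor, so i6.
A#-C#-F#: major triad on F# = scale degree 6 → VI6.
E#-G#-C# has root C#, degree 3 in A# minor, so III6.
G#-B#-D# has root G#, degree 7 in A# minor, so VII.

i6 - VI6 - III6 - VII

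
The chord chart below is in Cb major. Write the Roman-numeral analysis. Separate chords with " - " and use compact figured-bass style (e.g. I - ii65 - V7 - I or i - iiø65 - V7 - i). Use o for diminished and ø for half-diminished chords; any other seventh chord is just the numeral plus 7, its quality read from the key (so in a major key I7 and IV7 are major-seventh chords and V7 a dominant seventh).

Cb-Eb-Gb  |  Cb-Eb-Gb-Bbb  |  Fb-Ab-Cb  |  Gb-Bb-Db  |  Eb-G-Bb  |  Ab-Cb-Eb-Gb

I - V7/IV - IV - V - V/vi - vi7

Cb-Eb-Gb has root Cb, degree 1 in Cb major, so I.
Cb-Eb-Gb-Bbb: chromatic; Cb is V of IV, so V7/IV.
Fb-Ab-Cb has root Fb, degree 4 in Cb major, so IV.
Gb-Bb-Db: root Gb is the dominant; major triad there is V.
Eb-G-Bb: chromatic; Eb is V of vi, so V/vi.
Ab-Cb-Eb-Gb: root Ab is the submediant; minor seventh chord there is vi7.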